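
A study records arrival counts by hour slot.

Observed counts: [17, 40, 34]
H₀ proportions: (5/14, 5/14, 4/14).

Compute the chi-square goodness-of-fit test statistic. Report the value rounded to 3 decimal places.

test statistic = 11.585

n = 91; E_i = n·p_i = [32.50, 32.50, 26.00]
χ² = (17−32.50)²/32.50 + (40−32.50)²/32.50 + (34−26.00)²/26.00 = 11.5846
df = 2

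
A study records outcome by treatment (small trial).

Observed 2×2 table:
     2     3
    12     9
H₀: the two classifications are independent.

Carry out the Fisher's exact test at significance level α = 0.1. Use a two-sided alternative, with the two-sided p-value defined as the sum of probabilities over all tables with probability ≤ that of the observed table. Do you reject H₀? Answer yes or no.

reject H₀: no

Margins: r₁=5, r₂=21, c₁=14, c₂=12, n=26
p_obs = C(5,2)·C(21,12)/C(26,14); sum pmf over tables with pmf ≤ p_obs
p-value (two-sided) = 0.63478
At α=0.1: p ≥ α → fail to reject H₀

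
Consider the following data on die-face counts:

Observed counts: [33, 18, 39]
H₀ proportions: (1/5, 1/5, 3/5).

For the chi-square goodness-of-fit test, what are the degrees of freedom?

degrees of freedom = 2

df = k − 1 = 3 − 1 = 2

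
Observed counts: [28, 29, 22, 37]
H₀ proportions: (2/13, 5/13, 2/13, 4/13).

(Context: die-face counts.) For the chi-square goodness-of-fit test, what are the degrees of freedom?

degrees of freedom = 3

df = k − 1 = 4 − 1 = 3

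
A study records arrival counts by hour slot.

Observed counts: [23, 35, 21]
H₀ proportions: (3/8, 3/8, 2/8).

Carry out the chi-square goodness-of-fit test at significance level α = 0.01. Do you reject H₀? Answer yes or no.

reject H₀: no

n = 79; E_i = n·p_i = [29.62, 29.62, 19.75]
χ² = (23−29.62)²/29.62 + (35−29.62)²/29.62 + (21−19.75)²/19.75 = 2.5359
df = 2
p-value (upper-tail) = 0.28141
At α=0.01: p ≥ α → fail to reject H₀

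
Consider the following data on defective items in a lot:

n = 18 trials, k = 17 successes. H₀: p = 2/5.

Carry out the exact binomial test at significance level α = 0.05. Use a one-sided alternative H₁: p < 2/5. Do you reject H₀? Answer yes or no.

reject H₀: no

Exact binomial: n=18, k=17, p₀=2/5=0.4000
P(X≤17) from Σ C(n,i)·p₀^i·(1−p₀)^(n−i)
p-value (one-sided, H₁ less) = 1.00000
At α=0.05: p ≥ α → fail to reject H₀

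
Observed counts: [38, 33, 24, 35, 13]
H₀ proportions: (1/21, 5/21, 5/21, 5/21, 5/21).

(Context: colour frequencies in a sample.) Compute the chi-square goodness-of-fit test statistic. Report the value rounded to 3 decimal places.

test statistic = 158.901

n = 143; E_i = n·p_i = [6.81, 34.05, 34.05, 34.05, 34.05]
χ² = (38−6.81)²/6.81 + (33−34.05)²/34.05 + (24−34.05)²/34.05 + (35−34.05)²/34.05 + (13−34.05)²/34.05 = 158.9007
df = 4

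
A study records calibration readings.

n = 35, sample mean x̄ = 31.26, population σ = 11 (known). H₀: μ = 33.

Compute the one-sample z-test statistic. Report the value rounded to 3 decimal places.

SE = σ/√n = 11/√35 = 1.8593
z = (x̄−μ₀)/SE = (31.26−33)/1.8593 = -0.9358

test statistic = -0.936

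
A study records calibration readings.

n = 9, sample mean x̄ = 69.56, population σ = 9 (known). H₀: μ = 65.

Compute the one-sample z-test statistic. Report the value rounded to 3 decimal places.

SE = σ/√n = 9/√9 = 3.0000
z = (x̄−μ₀)/SE = (69.56−65)/3.0000 = 1.5200

test statistic = 1.520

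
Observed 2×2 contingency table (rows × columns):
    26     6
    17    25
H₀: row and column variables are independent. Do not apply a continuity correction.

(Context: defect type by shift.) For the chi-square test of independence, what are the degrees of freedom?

df = (r−1)(c−1) = (2−1)·(2−1) = 1

degrees of freedom = 1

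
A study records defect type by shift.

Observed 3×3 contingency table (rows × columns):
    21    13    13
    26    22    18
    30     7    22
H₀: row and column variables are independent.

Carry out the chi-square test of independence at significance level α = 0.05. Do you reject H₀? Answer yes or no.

Row totals [47, 66, 59], col totals [77, 42, 53], n=172
χ² = (21−21.04)²/21.04 + (13−11.48)²/11.48 + (13−14.48)²/14.48 + (26−29.55)²/29.55 + (22−16.12)²/16.12 + (18−20.34)²/20.34 + (30−26.41)²/26.41 + (7−14.41)²/14.41 + (22−18.18)²/18.18 = 8.2942
df = 4
p-value (upper-tail) = 0.08138
At α=0.05: p ≥ α → fail to reject H₀

reject H₀: no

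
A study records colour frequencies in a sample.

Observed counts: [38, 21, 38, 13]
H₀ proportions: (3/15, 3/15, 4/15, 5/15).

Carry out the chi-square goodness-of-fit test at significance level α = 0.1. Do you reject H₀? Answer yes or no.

n = 110; E_i = n·p_i = [22.00, 22.00, 29.33, 36.67]
χ² = (38−22.00)²/22.00 + (21−22.00)²/22.00 + (38−29.33)²/29.33 + (13−36.67)²/36.67 = 29.5182
df = 3
p-value (upper-tail) = 0.00000
At α=0.1: p < α → reject H₀

reject H₀: yes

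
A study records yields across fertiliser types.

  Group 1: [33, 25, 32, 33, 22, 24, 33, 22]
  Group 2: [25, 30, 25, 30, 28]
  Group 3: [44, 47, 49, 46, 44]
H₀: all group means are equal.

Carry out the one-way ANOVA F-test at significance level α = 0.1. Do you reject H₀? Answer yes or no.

reject H₀: yes

Group means [28.00, 27.60, 46.00], grand mean 32.889
SSB = Σnᵢ(x̄ᵢ−x̄)² = 1190.578; SSW = ΣΣ(x−x̄ᵢ)² = 231.200
MSB = 1190.578/2 = 595.2889; MSW = 231.200/15 = 15.4133
F = MSB/MSW = 38.6217
df = (2, 15)
p-value (upper-tail) = 0.00000
At α=0.1: p < α → reject H₀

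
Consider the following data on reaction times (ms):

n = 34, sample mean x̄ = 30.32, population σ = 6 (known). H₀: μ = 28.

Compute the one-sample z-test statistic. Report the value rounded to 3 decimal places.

test statistic = 2.255

SE = σ/√n = 6/√34 = 1.0290
z = (x̄−μ₀)/SE = (30.32−28)/1.0290 = 2.2546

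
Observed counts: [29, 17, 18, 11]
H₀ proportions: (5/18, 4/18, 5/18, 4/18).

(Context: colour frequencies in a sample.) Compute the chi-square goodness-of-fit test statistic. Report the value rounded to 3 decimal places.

n = 75; E_i = n·p_i = [20.83, 16.67, 20.83, 16.67]
χ² = (29−20.83)²/20.83 + (17−16.67)²/16.67 + (18−20.83)²/20.83 + (11−16.67)²/16.67 = 5.5200
df = 3

test statistic = 5.520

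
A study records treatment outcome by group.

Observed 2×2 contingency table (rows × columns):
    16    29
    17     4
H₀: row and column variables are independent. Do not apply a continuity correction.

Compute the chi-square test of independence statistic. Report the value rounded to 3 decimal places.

Row totals [45, 21], col totals [33, 33], n=66
χ² = (16−22.50)²/22.50 + (29−22.50)²/22.50 + (17−10.50)²/10.50 + (4−10.50)²/10.50 = 11.8032
df = 1

test statistic = 11.803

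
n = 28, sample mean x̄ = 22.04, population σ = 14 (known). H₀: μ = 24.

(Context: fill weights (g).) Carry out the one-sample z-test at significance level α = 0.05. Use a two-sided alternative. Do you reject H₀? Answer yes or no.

reject H₀: no

SE = σ/√n = 14/√28 = 2.6458
z = (x̄−μ₀)/SE = (22.04−24)/2.6458 = -0.7408
p-value (two-sided) = 0.45881
At α=0.05: p ≥ α → fail to reject H₀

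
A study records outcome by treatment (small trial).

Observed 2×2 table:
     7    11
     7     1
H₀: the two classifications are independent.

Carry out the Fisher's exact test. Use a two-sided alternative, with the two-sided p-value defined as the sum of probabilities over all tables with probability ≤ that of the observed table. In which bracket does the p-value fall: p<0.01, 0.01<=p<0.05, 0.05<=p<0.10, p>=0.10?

Margins: r₁=18, r₂=8, c₁=14, c₂=12, n=26
p_obs = C(18,7)·C(8,7)/C(26,14); sum pmf over tables with pmf ≤ p_obs
p-value (two-sided) = 0.03570
→ bracket: 0.01<=p<0.05

p-value bracket: 0.01<=p<0.05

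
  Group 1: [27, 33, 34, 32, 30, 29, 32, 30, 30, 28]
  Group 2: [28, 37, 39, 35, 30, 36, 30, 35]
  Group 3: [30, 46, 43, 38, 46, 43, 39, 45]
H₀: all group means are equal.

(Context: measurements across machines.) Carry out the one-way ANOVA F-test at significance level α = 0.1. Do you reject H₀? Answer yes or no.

Group means [30.50, 33.75, 41.25], grand mean 34.808
SSB = Σnᵢ(x̄ᵢ−x̄)² = 526.538; SSW = ΣΣ(x−x̄ᵢ)² = 359.500
MSB = 526.538/2 = 263.2692; MSW = 359.500/23 = 15.6304
F = MSB/MSW = 16.8434
df = (2, 23)
p-value (upper-tail) = 0.00003
At α=0.1: p < α → reject H₀

reject H₀: yes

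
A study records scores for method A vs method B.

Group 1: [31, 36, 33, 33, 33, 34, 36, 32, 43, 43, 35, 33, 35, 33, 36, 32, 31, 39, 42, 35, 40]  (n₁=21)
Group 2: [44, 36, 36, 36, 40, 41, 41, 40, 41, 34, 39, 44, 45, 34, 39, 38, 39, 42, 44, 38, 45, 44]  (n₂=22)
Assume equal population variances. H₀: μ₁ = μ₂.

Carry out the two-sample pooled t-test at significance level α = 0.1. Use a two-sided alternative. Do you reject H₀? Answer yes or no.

x̄₁=35.476, s₁=3.790, n₁=21
x̄₂=40.000, s₂=3.464, n₂=22
s_p² = [20·3.790² + 21·3.464²]/41 = 13.1521
SE = √(s_p²·(1/21+1/22)) = 1.1064
t = (35.476−40.000)/1.1064 = -4.0888
df = 41
p-value (two-sided) = 0.00020
At α=0.1: p < α → reject H₀

reject H₀: yes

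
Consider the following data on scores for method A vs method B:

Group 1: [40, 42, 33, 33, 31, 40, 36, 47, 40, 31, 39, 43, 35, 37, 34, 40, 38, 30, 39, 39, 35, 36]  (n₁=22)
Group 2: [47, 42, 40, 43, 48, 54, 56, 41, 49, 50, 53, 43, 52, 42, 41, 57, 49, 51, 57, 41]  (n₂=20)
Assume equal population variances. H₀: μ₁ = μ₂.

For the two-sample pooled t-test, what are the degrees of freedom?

degrees of freedom = 40

df = n₁ + n₂ − 2 = 22 + 20 − 2 = 40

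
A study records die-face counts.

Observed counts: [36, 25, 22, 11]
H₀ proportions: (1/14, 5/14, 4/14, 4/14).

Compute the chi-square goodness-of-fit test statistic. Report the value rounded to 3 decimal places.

test statistic = 140.165

n = 94; E_i = n·p_i = [6.71, 33.57, 26.86, 26.86]
χ² = (36−6.71)²/6.71 + (25−33.57)²/33.57 + (22−26.86)²/26.86 + (11−26.86)²/26.86 = 140.1649
df = 3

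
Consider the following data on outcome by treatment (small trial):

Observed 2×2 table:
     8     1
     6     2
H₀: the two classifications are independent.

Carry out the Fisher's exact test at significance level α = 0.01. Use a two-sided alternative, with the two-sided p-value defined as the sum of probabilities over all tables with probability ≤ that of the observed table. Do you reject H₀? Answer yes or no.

reject H₀: no

Margins: r₁=9, r₂=8, c₁=14, c₂=3, n=17
p_obs = C(9,8)·C(8,6)/C(17,14); sum pmf over tables with pmf ≤ p_obs
p-value (two-sided) = 0.57647
At α=0.01: p ≥ α → fail to reject H₀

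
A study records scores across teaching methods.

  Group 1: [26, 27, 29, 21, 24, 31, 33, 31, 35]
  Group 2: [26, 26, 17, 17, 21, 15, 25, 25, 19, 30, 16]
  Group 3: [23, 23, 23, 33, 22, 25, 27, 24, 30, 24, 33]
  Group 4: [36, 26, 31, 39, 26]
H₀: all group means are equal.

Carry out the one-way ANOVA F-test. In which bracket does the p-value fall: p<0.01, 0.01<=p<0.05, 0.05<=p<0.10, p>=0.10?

Group means [28.56, 21.55, 26.09, 31.60], grand mean 26.083
SSB = Σnᵢ(x̄ᵢ−x̄)² = 433.691; SSW = ΣΣ(x−x̄ᵢ)² = 721.059
MSB = 433.691/3 = 144.5638; MSW = 721.059/32 = 22.5331
F = MSB/MSW = 6.4156
df = (3, 32)
p-value (upper-tail) = 0.00158
→ bracket: p<0.01

p-value bracket: p<0.01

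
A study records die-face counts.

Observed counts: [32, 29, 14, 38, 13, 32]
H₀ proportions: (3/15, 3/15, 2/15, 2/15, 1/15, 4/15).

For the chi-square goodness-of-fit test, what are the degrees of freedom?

df = k − 1 = 6 − 1 = 5

degrees of freedom = 5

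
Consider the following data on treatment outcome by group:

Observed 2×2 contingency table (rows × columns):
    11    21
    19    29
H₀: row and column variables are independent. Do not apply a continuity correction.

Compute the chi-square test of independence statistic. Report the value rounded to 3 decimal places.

Row totals [32, 48], col totals [30, 50], n=80
χ² = (11−12.00)²/12.00 + (21−20.00)²/20.00 + (19−18.00)²/18.00 + (29−30.00)²/30.00 = 0.2222
df = 1

test statistic = 0.222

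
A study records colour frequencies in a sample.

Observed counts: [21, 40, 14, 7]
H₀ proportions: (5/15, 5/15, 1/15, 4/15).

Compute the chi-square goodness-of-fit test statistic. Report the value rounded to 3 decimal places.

n = 82; E_i = n·p_i = [27.33, 27.33, 5.47, 21.87]
χ² = (21−27.33)²/27.33 + (40−27.33)²/27.33 + (14−5.47)²/5.47 + (7−21.87)²/21.87 = 30.7652
df = 3

test statistic = 30.765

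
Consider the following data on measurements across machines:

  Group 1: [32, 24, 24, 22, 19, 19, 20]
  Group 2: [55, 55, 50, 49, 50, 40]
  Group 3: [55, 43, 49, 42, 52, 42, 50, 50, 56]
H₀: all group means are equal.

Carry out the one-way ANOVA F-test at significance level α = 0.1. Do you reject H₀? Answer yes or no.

Group means [22.86, 49.83, 48.78], grand mean 40.818
SSB = Σnᵢ(x̄ᵢ−x̄)² = 3316.027; SSW = ΣΣ(x−x̄ᵢ)² = 505.246
MSB = 3316.027/2 = 1658.0133; MSW = 505.246/19 = 26.5919
F = MSB/MSW = 62.3503
df = (2, 19)
p-value (upper-tail) = 0.00000
At α=0.1: p < α → reject H₀

reject H₀: yes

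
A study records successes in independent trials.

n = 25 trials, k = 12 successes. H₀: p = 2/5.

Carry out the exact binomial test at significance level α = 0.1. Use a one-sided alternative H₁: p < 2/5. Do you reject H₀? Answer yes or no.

reject H₀: no

Exact binomial: n=25, k=12, p₀=2/5=0.4000
P(X≤12) from Σ C(n,i)·p₀^i·(1−p₀)^(n−i)
p-value (one-sided, H₁ less) = 0.84623
At α=0.1: p ≥ α → fail to reject H₀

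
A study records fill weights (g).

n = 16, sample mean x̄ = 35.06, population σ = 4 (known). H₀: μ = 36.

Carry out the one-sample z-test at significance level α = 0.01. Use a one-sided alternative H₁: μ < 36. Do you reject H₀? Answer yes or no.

SE = σ/√n = 4/√16 = 1.0000
z = (x̄−μ₀)/SE = (35.06−36)/1.0000 = -0.9400
p-value (one-sided, H₁ less) = 0.17361
At α=0.01: p ≥ α → fail to reject H₀

reject H₀: no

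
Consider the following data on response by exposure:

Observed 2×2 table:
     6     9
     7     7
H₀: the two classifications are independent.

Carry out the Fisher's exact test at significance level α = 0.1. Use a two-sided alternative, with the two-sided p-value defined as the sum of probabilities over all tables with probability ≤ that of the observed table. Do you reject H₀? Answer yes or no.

Margins: r₁=15, r₂=14, c₁=13, c₂=16, n=29
p_obs = C(15,6)·C(14,7)/C(29,13); sum pmf over tables with pmf ≤ p_obs
p-value (two-sided) = 0.71525
At α=0.1: p ≥ α → fail to reject H₀

reject H₀: no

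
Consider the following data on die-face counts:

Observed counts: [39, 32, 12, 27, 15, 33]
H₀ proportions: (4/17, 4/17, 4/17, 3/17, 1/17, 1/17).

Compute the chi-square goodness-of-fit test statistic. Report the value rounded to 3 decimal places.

n = 158; E_i = n·p_i = [37.18, 37.18, 37.18, 27.88, 9.29, 9.29]
χ² = (39−37.18)²/37.18 + (32−37.18)²/37.18 + (12−37.18)²/37.18 + (27−27.88)²/27.88 + (15−9.29)²/9.29 + (33−9.29)²/9.29 = 81.8560
df = 5

test statistic = 81.856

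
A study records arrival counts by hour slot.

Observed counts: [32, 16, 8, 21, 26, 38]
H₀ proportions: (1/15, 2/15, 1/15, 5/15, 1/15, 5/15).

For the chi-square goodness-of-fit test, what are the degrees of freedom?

degrees of freedom = 5

df = k − 1 = 6 − 1 = 5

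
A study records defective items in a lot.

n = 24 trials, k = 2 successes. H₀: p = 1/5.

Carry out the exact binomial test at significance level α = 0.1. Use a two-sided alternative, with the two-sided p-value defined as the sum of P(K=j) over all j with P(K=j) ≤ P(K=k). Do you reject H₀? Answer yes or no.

Exact binomial: n=24, k=2, p₀=1/5=0.2000
P(X=j) = C(n,j)·p₀^j·(1−p₀)^(n−j); p = Σ P(X=j) over j with P(X=j) ≤ P(X=2)
p-value (two-sided) = 0.20369
At α=0.1: p ≥ α → fail to reject H₀

reject H₀: no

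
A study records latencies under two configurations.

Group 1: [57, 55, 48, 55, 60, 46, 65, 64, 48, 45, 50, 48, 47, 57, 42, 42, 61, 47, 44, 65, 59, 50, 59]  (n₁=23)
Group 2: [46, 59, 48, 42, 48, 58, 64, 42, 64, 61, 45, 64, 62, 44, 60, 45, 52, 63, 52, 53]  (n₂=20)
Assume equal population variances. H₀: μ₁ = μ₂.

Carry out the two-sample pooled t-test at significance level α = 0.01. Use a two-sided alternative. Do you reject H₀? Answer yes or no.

reject H₀: no

x̄₁=52.783, s₁=7.489, n₁=23
x̄₂=53.600, s₂=8.152, n₂=20
s_p² = [22·7.489² + 19·8.152²]/41 = 60.8954
SE = √(s_p²·(1/23+1/20)) = 2.3859
t = (52.783−53.600)/2.3859 = -0.3426
df = 41
p-value (two-sided) = 0.73365
At α=0.01: p ≥ α → fail to reject H₀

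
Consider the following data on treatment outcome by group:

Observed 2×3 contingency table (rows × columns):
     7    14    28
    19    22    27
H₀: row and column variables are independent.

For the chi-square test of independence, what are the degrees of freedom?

degrees of freedom = 2

df = (r−1)(c−1) = (2−1)·(3−1) = 2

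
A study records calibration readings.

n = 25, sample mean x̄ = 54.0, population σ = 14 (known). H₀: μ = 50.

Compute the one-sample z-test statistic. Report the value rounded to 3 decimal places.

test statistic = 1.429

SE = σ/√n = 14/√25 = 2.8000
z = (x̄−μ₀)/SE = (54.0−50)/2.8000 = 1.4286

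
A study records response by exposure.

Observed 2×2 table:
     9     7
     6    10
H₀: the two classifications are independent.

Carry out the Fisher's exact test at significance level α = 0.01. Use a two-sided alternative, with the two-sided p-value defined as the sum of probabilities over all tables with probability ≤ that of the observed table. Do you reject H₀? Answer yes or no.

Margins: r₁=16, r₂=16, c₁=15, c₂=17, n=32
p_obs = C(16,9)·C(16,6)/C(32,15); sum pmf over tables with pmf ≤ p_obs
p-value (two-sided) = 0.47949
At α=0.01: p ≥ α → fail to reject H₀

reject H₀: no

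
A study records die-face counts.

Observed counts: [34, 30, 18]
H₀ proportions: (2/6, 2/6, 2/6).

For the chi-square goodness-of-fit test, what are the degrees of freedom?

df = k − 1 = 3 − 1 = 2

degrees of freedom = 2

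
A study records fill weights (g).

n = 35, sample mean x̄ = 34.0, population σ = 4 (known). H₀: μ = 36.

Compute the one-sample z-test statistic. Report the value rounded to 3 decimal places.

test statistic = -2.958

SE = σ/√n = 4/√35 = 0.6761
z = (x̄−μ₀)/SE = (34.0−36)/0.6761 = -2.9580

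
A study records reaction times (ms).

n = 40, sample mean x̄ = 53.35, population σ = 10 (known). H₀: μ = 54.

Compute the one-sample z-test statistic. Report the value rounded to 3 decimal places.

SE = σ/√n = 10/√40 = 1.5811
z = (x̄−μ₀)/SE = (53.35−54)/1.5811 = -0.4111

test statistic = -0.411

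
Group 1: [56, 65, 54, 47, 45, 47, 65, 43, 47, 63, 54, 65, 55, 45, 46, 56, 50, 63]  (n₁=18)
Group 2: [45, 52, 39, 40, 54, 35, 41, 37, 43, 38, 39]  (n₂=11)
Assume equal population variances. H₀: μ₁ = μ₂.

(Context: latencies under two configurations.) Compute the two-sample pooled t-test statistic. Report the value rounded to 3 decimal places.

test statistic = 4.187

x̄₁=53.667, s₁=7.829, n₁=18
x̄₂=42.091, s₂=6.057, n₂=11
s_p² = [17·7.829² + 10·6.057²]/27 = 52.1818
SE = √(s_p²·(1/18+1/11)) = 2.7646
t = (53.667−42.091)/2.7646 = 4.1872
df = 27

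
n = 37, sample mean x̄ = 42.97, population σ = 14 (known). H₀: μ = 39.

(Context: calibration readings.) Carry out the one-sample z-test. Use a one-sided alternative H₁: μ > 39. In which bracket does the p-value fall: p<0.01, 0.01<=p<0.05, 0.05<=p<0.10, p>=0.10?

p-value bracket: 0.01<=p<0.05

SE = σ/√n = 14/√37 = 2.3016
z = (x̄−μ₀)/SE = (42.97−39)/2.3016 = 1.7249
p-value (one-sided, H₁ greater) = 0.04227
→ bracket: 0.01<=p<0.05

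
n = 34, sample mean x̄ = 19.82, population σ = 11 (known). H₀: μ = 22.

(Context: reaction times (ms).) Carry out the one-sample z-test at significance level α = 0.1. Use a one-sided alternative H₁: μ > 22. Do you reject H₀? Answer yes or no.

reject H₀: no

SE = σ/√n = 11/√34 = 1.8865
z = (x̄−μ₀)/SE = (19.82−22)/1.8865 = -1.1556
p-value (one-sided, H₁ greater) = 0.87608
At α=0.1: p ≥ α → fail to reject H₀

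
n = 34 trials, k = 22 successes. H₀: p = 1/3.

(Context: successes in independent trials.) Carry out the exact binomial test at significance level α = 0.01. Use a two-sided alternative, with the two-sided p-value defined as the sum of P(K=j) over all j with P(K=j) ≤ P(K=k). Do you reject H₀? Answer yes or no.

reject H₀: yes

Exact binomial: n=34, k=22, p₀=1/3=0.3333
P(X=j) = C(n,j)·p₀^j·(1−p₀)^(n−j); p = Σ P(X=j) over j with P(X=j) ≤ P(X=22)
p-value (two-sided) = 0.00020
At α=0.01: p < α → reject H₀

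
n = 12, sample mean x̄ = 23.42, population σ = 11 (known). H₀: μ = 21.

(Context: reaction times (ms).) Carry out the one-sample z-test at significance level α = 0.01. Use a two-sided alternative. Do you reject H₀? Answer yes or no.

reject H₀: no

SE = σ/√n = 11/√12 = 3.1754
z = (x̄−μ₀)/SE = (23.42−21)/3.1754 = 0.7621
p-value (two-sided) = 0.44600
At α=0.01: p ≥ α → fail to reject H₀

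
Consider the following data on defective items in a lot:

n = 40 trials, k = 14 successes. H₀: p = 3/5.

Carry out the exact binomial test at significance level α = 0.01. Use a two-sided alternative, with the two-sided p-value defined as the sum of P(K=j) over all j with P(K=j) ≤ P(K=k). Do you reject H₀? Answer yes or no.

reject H₀: yes

Exact binomial: n=40, k=14, p₀=3/5=0.6000
P(X=j) = C(n,j)·p₀^j·(1−p₀)^(n−j); p = Σ P(X=j) over j with P(X=j) ≤ P(X=14)
p-value (two-sided) = 0.00182
At α=0.01: p < α → reject H₀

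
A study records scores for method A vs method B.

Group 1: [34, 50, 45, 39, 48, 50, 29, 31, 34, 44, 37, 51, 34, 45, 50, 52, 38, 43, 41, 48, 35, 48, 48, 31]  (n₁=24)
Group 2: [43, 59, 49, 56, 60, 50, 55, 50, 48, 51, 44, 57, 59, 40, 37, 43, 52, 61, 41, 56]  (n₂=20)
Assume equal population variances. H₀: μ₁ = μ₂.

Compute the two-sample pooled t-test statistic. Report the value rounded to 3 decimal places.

x̄₁=41.875, s₁=7.350, n₁=24
x̄₂=50.550, s₂=7.316, n₂=20
s_p² = [23·7.350² + 19·7.316²]/42 = 53.7994
SE = √(s_p²·(1/24+1/20)) = 2.2207
t = (41.875−50.550)/2.2207 = -3.9064
df = 42

test statistic = -3.906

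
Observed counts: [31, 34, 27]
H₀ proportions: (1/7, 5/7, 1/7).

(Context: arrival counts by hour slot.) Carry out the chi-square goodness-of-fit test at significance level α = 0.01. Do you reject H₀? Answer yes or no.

reject H₀: yes

n = 92; E_i = n·p_i = [13.14, 65.71, 13.14]
χ² = (31−13.14)²/13.14 + (34−65.71)²/65.71 + (27−13.14)²/13.14 = 54.1783
df = 2
p-value (upper-tail) = 0.00000
At α=0.01: p < α → reject H₀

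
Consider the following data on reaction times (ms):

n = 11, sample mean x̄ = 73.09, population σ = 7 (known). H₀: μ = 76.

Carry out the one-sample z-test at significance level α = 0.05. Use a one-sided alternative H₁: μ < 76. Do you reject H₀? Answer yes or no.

reject H₀: no

SE = σ/√n = 7/√11 = 2.1106
z = (x̄−μ₀)/SE = (73.09−76)/2.1106 = -1.3788
p-value (one-sided, H₁ less) = 0.08398
At α=0.05: p ≥ α → fail to reject H₀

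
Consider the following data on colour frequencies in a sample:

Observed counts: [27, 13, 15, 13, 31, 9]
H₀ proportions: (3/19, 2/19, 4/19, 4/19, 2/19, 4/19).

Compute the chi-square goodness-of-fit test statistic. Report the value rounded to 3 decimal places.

test statistic = 55.039

n = 108; E_i = n·p_i = [17.05, 11.37, 22.74, 22.74, 11.37, 22.74]
χ² = (27−17.05)²/17.05 + (13−11.37)²/11.37 + (15−22.74)²/22.74 + (13−22.74)²/22.74 + (31−11.37)²/11.37 + (9−22.74)²/22.74 = 55.0394
df = 5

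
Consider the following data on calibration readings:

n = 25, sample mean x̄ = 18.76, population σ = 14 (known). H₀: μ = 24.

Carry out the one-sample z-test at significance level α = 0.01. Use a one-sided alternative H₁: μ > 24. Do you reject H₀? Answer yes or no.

reject H₀: no

SE = σ/√n = 14/√25 = 2.8000
z = (x̄−μ₀)/SE = (18.76−24)/2.8000 = -1.8714
p-value (one-sided, H₁ greater) = 0.96936
At α=0.01: p ≥ α → fail to reject H₀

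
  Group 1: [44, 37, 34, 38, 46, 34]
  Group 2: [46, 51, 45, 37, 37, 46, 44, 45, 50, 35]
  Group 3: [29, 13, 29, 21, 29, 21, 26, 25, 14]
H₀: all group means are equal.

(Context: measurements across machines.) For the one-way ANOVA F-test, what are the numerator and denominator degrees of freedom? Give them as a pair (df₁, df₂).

degrees of freedom = [2, 22]

k = 3 groups, N = 25 total
df = (k−1, N−k) = (3−1, 25−3) = (2, 22)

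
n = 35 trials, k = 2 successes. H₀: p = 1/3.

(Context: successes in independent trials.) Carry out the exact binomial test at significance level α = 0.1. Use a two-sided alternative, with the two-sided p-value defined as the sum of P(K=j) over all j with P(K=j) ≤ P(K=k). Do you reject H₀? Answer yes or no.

reject H₀: yes

Exact binomial: n=35, k=2, p₀=1/3=0.3333
P(X=j) = C(n,j)·p₀^j·(1−p₀)^(n−j); p = Σ P(X=j) over j with P(X=j) ≤ P(X=2)
p-value (two-sided) = 0.00020
At α=0.1: p < α → reject H₀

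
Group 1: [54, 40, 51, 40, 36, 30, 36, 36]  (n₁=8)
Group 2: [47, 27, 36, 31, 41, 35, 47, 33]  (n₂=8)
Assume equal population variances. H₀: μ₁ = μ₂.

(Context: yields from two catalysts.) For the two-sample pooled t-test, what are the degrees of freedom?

df = n₁ + n₂ − 2 = 8 + 8 − 2 = 14

degrees of freedom = 14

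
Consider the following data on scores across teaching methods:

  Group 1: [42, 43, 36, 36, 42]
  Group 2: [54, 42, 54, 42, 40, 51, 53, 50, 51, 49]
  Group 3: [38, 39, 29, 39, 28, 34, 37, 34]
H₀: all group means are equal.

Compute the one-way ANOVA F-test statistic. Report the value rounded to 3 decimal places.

test statistic = 20.335

Group means [39.80, 48.60, 34.75], grand mean 41.870
SSB = Σnᵢ(x̄ᵢ−x̄)² = 879.909; SSW = ΣΣ(x−x̄ᵢ)² = 432.700
MSB = 879.909/2 = 439.9543; MSW = 432.700/20 = 21.6350
F = MSB/MSW = 20.3353
df = (2, 20)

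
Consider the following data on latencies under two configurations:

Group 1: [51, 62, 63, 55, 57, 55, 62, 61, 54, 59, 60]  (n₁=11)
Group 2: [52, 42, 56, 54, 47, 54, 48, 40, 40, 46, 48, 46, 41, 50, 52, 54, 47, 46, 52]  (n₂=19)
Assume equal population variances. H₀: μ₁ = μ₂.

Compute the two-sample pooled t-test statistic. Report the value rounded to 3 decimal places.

x̄₁=58.091, s₁=3.936, n₁=11
x̄₂=48.158, s₂=5.003, n₂=19
s_p² = [10·3.936² + 18·5.003²]/28 = 21.6227
SE = √(s_p²·(1/11+1/19)) = 1.7617
t = (58.091−48.158)/1.7617 = 5.6382
df = 28

test statistic = 5.638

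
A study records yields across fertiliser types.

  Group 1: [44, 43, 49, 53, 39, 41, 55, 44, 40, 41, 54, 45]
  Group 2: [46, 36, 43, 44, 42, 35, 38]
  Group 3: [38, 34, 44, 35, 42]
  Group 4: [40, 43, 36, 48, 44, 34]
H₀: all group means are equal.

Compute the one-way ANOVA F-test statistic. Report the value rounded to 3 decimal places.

Group means [45.67, 40.57, 38.60, 40.83], grand mean 42.333
SSB = Σnᵢ(x̄ᵢ−x̄)² = 238.252; SSW = ΣΣ(x−x̄ᵢ)² = 674.414
MSB = 238.252/3 = 79.4175; MSW = 674.414/26 = 25.9390
F = MSB/MSW = 3.0617
df = (3, 26)

test statistic = 3.062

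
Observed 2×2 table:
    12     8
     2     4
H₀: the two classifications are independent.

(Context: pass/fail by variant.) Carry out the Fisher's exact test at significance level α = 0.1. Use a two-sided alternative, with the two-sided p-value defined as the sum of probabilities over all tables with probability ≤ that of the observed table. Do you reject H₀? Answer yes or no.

Margins: r₁=20, r₂=6, c₁=14, c₂=12, n=26
p_obs = C(20,12)·C(6,2)/C(26,14); sum pmf over tables with pmf ≤ p_obs
p-value (two-sided) = 0.36522
At α=0.1: p ≥ α → fail to reject H₀

reject H₀: no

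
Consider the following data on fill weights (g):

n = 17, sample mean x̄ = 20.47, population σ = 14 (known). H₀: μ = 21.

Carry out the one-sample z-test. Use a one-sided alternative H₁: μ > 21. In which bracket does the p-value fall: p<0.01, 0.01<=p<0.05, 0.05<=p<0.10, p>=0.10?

p-value bracket: p>=0.10

SE = σ/√n = 14/√17 = 3.3955
z = (x̄−μ₀)/SE = (20.47−21)/3.3955 = -0.1561
p-value (one-sided, H₁ greater) = 0.56202
→ bracket: p>=0.10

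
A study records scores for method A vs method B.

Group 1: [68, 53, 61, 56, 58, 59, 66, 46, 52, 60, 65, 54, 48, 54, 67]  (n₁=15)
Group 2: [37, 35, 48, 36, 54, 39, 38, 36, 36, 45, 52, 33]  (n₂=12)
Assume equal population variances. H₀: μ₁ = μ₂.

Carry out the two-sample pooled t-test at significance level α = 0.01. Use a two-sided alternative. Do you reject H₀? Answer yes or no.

x̄₁=57.800, s₁=6.805, n₁=15
x̄₂=40.750, s₂=7.124, n₂=12
s_p² = [14·6.805² + 11·7.124²]/25 = 48.2660
SE = √(s_p²·(1/15+1/12)) = 2.6907
t = (57.800−40.750)/2.6907 = 6.3366
df = 25
p-value (two-sided) = 0.00000
At α=0.01: p < α → reject H₀

reject H₀: yes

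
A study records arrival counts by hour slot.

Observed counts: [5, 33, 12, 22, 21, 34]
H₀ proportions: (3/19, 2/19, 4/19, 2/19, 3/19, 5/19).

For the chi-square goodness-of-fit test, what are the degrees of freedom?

degrees of freedom = 5

df = k − 1 = 6 − 1 = 5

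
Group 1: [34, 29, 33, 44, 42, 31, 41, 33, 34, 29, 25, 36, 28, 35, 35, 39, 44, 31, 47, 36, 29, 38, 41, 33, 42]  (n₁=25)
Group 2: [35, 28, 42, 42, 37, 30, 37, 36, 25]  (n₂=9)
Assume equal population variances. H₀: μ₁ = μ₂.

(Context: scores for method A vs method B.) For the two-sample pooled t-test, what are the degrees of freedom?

df = n₁ + n₂ − 2 = 25 + 9 − 2 = 32

degrees of freedom = 32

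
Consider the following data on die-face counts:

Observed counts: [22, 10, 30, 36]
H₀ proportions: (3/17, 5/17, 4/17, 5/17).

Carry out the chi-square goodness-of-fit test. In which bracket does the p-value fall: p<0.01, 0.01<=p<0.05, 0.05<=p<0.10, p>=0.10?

p-value bracket: p<0.01

n = 98; E_i = n·p_i = [17.29, 28.82, 23.06, 28.82]
χ² = (22−17.29)²/17.29 + (10−28.82)²/28.82 + (30−23.06)²/23.06 + (36−28.82)²/28.82 = 17.4497
df = 3
p-value (upper-tail) = 0.00057
→ bracket: p<0.01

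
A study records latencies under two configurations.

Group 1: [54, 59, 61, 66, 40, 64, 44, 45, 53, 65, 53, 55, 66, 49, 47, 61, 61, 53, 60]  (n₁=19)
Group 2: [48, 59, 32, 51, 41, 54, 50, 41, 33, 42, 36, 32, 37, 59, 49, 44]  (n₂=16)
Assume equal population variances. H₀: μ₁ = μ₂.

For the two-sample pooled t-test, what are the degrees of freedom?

degrees of freedom = 33

df = n₁ + n₂ − 2 = 19 + 16 − 2 = 33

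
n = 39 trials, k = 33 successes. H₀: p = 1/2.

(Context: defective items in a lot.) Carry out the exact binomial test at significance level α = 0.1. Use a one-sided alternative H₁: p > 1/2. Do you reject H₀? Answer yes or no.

reject H₀: yes

Exact binomial: n=39, k=33, p₀=1/2=0.5000
P(X≥33) from Σ C(n,i)·p₀^i·(1−p₀)^(n−i)
p-value (one-sided, H₁ greater) = 0.00001
At α=0.1: p < α → reject H₀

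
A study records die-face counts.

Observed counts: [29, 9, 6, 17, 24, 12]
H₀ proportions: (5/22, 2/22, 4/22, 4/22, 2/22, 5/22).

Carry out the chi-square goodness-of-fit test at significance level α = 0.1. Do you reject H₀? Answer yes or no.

reject H₀: yes

n = 97; E_i = n·p_i = [22.05, 8.82, 17.64, 17.64, 8.82, 22.05]
χ² = (29−22.05)²/22.05 + (9−8.82)²/8.82 + (6−17.64)²/17.64 + (17−17.64)²/17.64 + (24−8.82)²/8.82 + (12−22.05)²/22.05 = 40.6134
df = 5
p-value (upper-tail) = 0.00000
At α=0.1: p < α → reject H₀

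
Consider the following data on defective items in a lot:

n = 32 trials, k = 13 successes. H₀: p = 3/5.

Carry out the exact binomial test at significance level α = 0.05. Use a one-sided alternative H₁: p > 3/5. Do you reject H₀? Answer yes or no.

Exact binomial: n=32, k=13, p₀=3/5=0.6000
P(X≥13) from Σ C(n,i)·p₀^i·(1−p₀)^(n−i)
p-value (one-sided, H₁ greater) = 0.99159
At α=0.05: p ≥ α → fail to reject H₀

reject H₀: no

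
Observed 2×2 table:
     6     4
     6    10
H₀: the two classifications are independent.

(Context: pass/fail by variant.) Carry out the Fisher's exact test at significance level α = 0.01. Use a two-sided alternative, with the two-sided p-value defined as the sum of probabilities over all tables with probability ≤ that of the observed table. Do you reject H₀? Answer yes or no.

Margins: r₁=10, r₂=16, c₁=12, c₂=14, n=26
p_obs = C(10,6)·C(16,6)/C(26,12); sum pmf over tables with pmf ≤ p_obs
p-value (two-sided) = 0.42164
At α=0.01: p ≥ α → fail to reject H₀

reject H₀: no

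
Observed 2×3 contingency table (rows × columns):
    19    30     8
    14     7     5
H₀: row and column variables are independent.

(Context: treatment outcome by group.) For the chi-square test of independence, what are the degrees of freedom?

df = (r−1)(c−1) = (2−1)·(3−1) = 2

degrees of freedom = 2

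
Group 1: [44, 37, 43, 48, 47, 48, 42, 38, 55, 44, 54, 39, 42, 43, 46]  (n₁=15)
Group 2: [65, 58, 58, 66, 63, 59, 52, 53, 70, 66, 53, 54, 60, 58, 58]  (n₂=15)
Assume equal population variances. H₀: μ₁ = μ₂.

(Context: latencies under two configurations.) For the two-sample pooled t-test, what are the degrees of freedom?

df = n₁ + n₂ − 2 = 15 + 15 − 2 = 28

degrees of freedom = 28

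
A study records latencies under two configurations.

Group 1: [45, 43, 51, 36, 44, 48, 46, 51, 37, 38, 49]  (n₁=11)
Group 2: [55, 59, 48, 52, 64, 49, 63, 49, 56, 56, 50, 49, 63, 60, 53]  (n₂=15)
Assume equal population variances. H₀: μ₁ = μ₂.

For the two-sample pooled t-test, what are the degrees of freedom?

df = n₁ + n₂ − 2 = 11 + 15 − 2 = 24

degrees of freedom = 24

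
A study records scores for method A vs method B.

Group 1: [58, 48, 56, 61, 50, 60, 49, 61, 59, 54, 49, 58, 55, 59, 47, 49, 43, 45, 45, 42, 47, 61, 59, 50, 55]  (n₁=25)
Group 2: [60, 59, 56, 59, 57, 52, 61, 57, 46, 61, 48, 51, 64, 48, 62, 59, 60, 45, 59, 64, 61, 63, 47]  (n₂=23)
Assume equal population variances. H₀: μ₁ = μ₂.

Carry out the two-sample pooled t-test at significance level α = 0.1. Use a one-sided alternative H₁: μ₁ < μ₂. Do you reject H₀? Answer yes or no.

reject H₀: yes

x̄₁=52.800, s₁=6.218, n₁=25
x̄₂=56.478, s₂=6.119, n₂=23
s_p² = [24·6.218² + 22·6.119²]/46 = 38.0813
SE = √(s_p²·(1/25+1/23)) = 1.7830
t = (52.800−56.478)/1.7830 = -2.0630
df = 46
p-value (one-sided, H₁ less) = 0.02239
At α=0.1: p < α → reject H₀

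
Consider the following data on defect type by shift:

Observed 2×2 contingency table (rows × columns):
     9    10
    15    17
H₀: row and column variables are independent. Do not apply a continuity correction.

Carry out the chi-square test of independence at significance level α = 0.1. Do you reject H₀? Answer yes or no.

Row totals [19, 32], col totals [24, 27], n=51
χ² = (9−8.94)²/8.94 + (10−10.06)²/10.06 + (15−15.06)²/15.06 + (17−16.94)²/16.94 = 0.0012
df = 1
p-value (upper-tail) = 0.97277
At α=0.1: p ≥ α → fail to reject H₀

reject H₀: no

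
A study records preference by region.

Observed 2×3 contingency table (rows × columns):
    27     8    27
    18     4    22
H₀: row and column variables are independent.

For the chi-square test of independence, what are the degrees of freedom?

degrees of freedom = 2

df = (r−1)(c−1) = (2−1)·(3−1) = 2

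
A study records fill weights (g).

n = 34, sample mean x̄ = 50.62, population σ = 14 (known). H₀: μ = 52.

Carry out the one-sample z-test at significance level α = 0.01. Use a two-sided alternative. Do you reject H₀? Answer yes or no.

reject H₀: no

SE = σ/√n = 14/√34 = 2.4010
z = (x̄−μ₀)/SE = (50.62−52)/2.4010 = -0.5748
p-value (two-sided) = 0.56545
At α=0.01: p ≥ α → fail to reject H₀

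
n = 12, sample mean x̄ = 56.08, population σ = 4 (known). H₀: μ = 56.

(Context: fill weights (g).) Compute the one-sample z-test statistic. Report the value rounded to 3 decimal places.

SE = σ/√n = 4/√12 = 1.1547
z = (x̄−μ₀)/SE = (56.08−56)/1.1547 = 0.0693

test statistic = 0.069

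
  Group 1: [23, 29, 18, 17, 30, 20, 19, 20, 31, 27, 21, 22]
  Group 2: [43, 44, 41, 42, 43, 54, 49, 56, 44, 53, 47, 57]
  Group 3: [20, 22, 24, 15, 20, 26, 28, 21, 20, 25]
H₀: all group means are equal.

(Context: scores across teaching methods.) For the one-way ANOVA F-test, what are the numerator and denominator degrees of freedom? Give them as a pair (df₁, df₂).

k = 3 groups, N = 34 total
df = (k−1, N−k) = (3−1, 34−3) = (2, 31)

degrees of freedom = [2, 31]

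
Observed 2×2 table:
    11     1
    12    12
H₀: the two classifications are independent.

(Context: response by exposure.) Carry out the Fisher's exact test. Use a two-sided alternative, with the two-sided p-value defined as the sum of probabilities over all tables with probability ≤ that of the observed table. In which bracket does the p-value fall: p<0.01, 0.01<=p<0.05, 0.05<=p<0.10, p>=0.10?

p-value bracket: 0.01<=p<0.05

Margins: r₁=12, r₂=24, c₁=23, c₂=13, n=36
p_obs = C(12,11)·C(24,12)/C(36,23); sum pmf over tables with pmf ≤ p_obs
p-value (two-sided) = 0.02530
→ bracket: 0.01<=p<0.05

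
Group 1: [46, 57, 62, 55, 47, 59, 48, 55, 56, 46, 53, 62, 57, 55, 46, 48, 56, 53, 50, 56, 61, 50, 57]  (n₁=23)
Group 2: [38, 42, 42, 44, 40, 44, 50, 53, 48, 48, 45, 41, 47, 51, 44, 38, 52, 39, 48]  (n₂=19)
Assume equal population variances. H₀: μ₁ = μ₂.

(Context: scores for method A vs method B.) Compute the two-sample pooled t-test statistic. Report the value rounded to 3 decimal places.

x̄₁=53.696, s₁=5.174, n₁=23
x̄₂=44.947, s₂=4.720, n₂=19
s_p² = [22·5.174² + 18·4.720²]/40 = 24.7454
SE = √(s_p²·(1/23+1/19)) = 1.5422
t = (53.696−44.947)/1.5422 = 5.6727
df = 40

test statistic = 5.673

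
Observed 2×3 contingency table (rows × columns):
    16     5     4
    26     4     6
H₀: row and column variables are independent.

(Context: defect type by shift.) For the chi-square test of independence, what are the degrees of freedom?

df = (r−1)(c−1) = (2−1)·(3−1) = 2

degrees of freedom = 2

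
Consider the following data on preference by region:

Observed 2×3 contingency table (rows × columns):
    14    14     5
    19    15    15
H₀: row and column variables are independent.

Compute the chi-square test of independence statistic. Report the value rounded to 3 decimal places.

Row totals [33, 49], col totals [33, 29, 20], n=82
χ² = (14−13.28)²/13.28 + (14−11.67)²/11.67 + (5−8.05)²/8.05 + (19−19.72)²/19.72 + (15−17.33)²/17.33 + (15−11.95)²/11.95 = 2.7758
df = 2

test statistic = 2.776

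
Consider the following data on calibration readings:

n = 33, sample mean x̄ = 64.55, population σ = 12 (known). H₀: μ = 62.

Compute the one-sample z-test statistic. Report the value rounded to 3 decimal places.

test statistic = 1.221

SE = σ/√n = 12/√33 = 2.0889
z = (x̄−μ₀)/SE = (64.55−62)/2.0889 = 1.2207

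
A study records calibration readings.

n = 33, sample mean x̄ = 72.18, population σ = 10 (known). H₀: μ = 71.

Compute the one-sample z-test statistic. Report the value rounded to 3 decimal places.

test statistic = 0.678

SE = σ/√n = 10/√33 = 1.7408
z = (x̄−μ₀)/SE = (72.18−71)/1.7408 = 0.6779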